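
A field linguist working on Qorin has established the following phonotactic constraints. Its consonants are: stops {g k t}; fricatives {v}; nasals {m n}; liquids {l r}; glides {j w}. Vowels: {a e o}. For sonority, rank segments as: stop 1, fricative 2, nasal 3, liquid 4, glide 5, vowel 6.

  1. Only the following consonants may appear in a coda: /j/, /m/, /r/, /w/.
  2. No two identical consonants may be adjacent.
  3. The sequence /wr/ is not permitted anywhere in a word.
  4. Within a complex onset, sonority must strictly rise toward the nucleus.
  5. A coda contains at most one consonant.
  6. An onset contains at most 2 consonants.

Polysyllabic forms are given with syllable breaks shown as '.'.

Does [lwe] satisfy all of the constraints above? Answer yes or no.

[lwe] — σ1 onset /lw/ (4→5 rises), coda /∅/ ok → permitted

yes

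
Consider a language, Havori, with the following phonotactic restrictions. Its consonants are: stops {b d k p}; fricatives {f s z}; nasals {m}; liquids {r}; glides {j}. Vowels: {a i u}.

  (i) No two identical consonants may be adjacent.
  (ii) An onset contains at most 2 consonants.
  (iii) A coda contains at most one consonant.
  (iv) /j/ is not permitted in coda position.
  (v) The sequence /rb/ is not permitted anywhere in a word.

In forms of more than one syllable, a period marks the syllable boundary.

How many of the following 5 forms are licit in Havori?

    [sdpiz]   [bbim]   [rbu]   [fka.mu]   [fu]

[sdpiz] — violates constraint (ii): syllable 1 onset /sdp/ has 3 consonants (> 2) → illicit
[bbim] — violates constraint (i): adjacent identical consonants /bb/ → illicit
[rbu] — violates constraint (v): contains banned sequence /rb/ → illicit
[fka.mu] — σ1 onset /fk/ (2C), coda /∅/ ok; σ2 onset /m/, coda /∅/ ok → licit
[fu] — σ1 onset /f/, coda /∅/ ok → licit
Licit: [fka.mu], [fu] → 2.

2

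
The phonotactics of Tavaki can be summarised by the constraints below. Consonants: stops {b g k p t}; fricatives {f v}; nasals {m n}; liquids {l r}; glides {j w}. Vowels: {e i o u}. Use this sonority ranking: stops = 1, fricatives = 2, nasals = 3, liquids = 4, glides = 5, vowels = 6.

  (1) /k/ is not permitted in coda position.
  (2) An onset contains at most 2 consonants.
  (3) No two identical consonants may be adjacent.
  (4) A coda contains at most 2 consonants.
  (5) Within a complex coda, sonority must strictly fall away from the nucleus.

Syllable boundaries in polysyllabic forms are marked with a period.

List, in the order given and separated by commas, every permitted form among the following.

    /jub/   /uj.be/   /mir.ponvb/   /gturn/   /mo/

/jub/, /uj.be/, /gturn/, /mo/

/jub/ — σ1 onset /j/, coda /b/ ok → permitted
/uj.be/ — σ1 onset /∅/, coda /j/ ok; σ2 onset /b/, coda /∅/ ok → permitted
/mir.ponvb/ — violates constraint 4: syllable 2 coda /nvb/ has 3 consonants (> 2) → not permitted
/gturn/ — σ1 onset /gt/ (2C), coda /rn/ (4→3 falls) ok → permitted
/mo/ — σ1 onset /m/, coda /∅/ ok → permitted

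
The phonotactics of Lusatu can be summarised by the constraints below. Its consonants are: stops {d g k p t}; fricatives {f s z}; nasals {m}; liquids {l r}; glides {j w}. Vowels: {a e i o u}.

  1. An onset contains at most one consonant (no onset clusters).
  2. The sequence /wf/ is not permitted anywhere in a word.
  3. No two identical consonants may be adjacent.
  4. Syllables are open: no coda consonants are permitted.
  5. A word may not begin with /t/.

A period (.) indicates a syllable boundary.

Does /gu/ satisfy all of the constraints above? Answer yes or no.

yes

/gu/ — σ1 onset /g/, coda /∅/ ok → licit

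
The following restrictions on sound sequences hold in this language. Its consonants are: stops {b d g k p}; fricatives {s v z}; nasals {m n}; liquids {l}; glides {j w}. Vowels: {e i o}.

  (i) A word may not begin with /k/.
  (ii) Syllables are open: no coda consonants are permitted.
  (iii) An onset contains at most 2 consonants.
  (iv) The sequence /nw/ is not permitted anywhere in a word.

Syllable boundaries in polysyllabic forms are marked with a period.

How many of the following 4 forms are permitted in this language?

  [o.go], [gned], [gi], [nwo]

2

[o.go] — σ1 onset /∅/, coda /∅/ ok; σ2 onset /g/, coda /∅/ ok → permitted
[gned] — violates constraint (ii): syllable 1 coda /d/ has 1 consonant (> 0) → not permitted
[gi] — σ1 onset /g/, coda /∅/ ok → permitted
[nwo] — violates constraint (iv): contains banned sequence /nw/ → not permitted
Permitted: [o.go], [gi] → 2.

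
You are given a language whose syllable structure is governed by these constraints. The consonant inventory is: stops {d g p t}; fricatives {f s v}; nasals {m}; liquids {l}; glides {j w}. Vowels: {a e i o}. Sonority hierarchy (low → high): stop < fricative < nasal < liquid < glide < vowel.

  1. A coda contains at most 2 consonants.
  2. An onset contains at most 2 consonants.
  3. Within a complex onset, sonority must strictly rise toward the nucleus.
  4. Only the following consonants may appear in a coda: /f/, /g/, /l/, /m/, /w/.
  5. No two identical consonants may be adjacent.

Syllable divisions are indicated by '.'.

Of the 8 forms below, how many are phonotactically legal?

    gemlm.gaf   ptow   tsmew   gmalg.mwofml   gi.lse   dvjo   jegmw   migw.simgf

0

gemlm.gaf — violates constraint 1: syllable 1 coda /mlm/ has 3 consonants (> 2) → phonotactically illegal
ptow — violates constraint 3: syllable 1 onset /pt/: /p/ (stop, 1) → /t/ (stop, 1) does not rise → phonotactically illegal
tsmew — violates constraint 2: syllable 1 onset /tsm/ has 3 consonants (> 2) → phonotactically illegal
gmalg.mwofml — violates constraint 1: syllable 2 coda /fml/ has 3 consonants (> 2) → phonotactically illegal
gi.lse — violates constraint 3: syllable 2 onset /ls/: /l/ (liquid, 4) → /s/ (fricative, 2) does not rise → phonotactically illegal
dvjo — violates constraint 2: syllable 1 onset /dvj/ has 3 consonants (> 2) → phonotactically illegal
jegmw — violates constraint 1: syllable 1 coda /gmw/ has 3 consonants (> 2) → phonotactically illegal
migw.simgf — violates constraint 1: syllable 2 coda /mgf/ has 3 consonants (> 2) → phonotactically illegal
No form is phonotactically legal → 0.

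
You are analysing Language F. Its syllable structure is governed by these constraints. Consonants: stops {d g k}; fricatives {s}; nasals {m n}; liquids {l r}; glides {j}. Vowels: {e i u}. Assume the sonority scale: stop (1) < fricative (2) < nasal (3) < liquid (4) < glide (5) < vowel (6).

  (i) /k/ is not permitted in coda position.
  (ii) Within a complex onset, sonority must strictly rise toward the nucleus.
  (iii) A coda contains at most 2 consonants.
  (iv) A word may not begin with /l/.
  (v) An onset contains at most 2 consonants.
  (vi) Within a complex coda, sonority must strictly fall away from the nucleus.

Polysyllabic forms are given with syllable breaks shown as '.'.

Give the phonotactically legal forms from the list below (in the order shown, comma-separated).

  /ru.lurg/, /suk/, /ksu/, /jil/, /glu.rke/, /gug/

/ru.lurg/ — σ1 onset /r/, coda /∅/ ok; σ2 onset /l/, coda /rg/ (4→1 falls) ok → phonotactically legal
/suk/ — violates constraint (i): syllable 1 coda contains /k/ → phonotactically illegal
/ksu/ — σ1 onset /ks/ (1→2 rises), coda /∅/ ok → phonotactically legal
/jil/ — σ1 onset /j/, coda /l/ ok → phonotactically legal
/glu.rke/ — violates constraint (ii): syllable 2 onset /rk/: /r/ (liquid, 4) → /k/ (stop, 1) does not rise → phonotactically illegal
/gug/ — σ1 onset /g/, coda /g/ ok → phonotactically legal

/ru.lurg/, /ksu/, /jil/, /gug/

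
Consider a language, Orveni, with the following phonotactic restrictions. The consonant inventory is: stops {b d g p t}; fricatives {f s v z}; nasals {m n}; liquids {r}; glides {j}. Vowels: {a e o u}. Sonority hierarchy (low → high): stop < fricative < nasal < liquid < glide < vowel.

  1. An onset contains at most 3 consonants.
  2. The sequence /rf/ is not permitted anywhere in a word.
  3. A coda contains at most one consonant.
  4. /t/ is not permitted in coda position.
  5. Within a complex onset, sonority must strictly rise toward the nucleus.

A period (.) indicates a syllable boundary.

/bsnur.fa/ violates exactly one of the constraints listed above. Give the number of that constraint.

2

/bsnur.fa/: contains banned sequence /rf/.
This is a violation of constraint 2: "The sequence /rf/ is not permitted anywhere in a word."
The remaining constraints (1, 3, 4, 5) are satisfied.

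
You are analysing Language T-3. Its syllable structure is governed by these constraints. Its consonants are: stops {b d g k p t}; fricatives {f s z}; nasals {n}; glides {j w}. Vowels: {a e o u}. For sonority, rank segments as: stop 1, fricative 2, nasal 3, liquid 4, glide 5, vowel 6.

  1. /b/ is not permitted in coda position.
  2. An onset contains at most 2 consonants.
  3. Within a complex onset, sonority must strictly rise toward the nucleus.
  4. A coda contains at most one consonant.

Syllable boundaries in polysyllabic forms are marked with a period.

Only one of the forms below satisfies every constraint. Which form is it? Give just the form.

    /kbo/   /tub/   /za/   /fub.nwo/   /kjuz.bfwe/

/kbo/ — violates constraint 3: syllable 1 onset /kb/: /k/ (stop, 1) → /b/ (stop, 1) does not rise → not permitted
/tub/ — violates constraint 1: syllable 1 coda contains /b/ → not permitted
/za/ — σ1 onset /z/, coda /∅/ ok → permitted
/fub.nwo/ — violates constraint 1: syllable 1 coda contains /b/ → not permitted
/kjuz.bfwe/ — violates constraint 2: syllable 2 onset /bfw/ has 3 consonants (> 2) → not permitted

/za/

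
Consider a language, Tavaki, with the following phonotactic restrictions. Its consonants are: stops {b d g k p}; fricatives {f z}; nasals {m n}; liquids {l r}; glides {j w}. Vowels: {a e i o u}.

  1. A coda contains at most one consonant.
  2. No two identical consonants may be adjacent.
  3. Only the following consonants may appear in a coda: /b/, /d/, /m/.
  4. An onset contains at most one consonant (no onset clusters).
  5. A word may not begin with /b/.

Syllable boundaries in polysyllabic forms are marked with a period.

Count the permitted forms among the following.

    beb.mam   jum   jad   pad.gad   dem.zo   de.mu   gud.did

5

beb.mam — violates constraint 5: word begins with /b/ → not permitted
jum — σ1 onset /j/, coda /m/ ok → permitted
jad — σ1 onset /j/, coda /d/ ok → permitted
pad.gad — σ1 onset /p/, coda /d/ ok; σ2 onset /g/, coda /d/ ok → permitted
dem.zo — σ1 onset /d/, coda /m/ ok; σ2 onset /z/, coda /∅/ ok → permitted
de.mu — σ1 onset /d/, coda /∅/ ok; σ2 onset /m/, coda /∅/ ok → permitted
gud.did — violates constraint 2: adjacent identical consonants /dd/ → not permitted
Permitted: jum, jad, pad.gad, dem.zo, de.mu → 5.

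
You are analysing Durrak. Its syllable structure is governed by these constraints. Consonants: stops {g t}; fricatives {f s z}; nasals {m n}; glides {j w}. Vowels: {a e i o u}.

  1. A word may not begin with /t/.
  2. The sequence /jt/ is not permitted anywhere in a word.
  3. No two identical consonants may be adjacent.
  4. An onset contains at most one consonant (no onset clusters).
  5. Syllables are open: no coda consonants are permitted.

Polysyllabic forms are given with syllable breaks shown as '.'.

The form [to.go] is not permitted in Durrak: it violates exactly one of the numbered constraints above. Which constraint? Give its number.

1

[to.go]: word begins with /t/.
This is a violation of constraint 1: "A word may not begin with /t/."
The remaining constraints (2, 3, 4, 5) are satisfied.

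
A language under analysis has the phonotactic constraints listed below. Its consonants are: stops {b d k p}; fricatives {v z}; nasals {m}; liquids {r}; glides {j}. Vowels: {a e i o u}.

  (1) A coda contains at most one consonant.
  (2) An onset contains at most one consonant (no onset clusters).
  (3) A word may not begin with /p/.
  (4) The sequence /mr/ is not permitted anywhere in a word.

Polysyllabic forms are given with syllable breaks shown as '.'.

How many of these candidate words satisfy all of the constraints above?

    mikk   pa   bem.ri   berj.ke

mikk — violates constraint 1: syllable 1 coda /kk/ has 2 consonants (> 1) → phonotactically illegal
pa — violates constraint 3: word begins with /p/ → phonotactically illegal
bem.ri — violates constraint 4: contains banned sequence /mr/ → phonotactically illegal
berj.ke — violates constraint 1: syllable 1 coda /rj/ has 2 consonants (> 1) → phonotactically illegal
No form is phonotactically legal → 0.

0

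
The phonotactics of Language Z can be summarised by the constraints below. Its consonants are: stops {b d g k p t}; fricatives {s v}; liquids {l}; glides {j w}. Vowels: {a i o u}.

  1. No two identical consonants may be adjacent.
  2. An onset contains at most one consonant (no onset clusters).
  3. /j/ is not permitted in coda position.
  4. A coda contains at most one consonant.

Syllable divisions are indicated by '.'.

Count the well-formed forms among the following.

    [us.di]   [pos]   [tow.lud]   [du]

[us.di] — σ1 onset /∅/, coda /s/ ok; σ2 onset /d/, coda /∅/ ok → well-formed
[pos] — σ1 onset /p/, coda /s/ ok → well-formed
[tow.lud] — σ1 onset /t/, coda /w/ ok; σ2 onset /l/, coda /d/ ok → well-formed
[du] — σ1 onset /d/, coda /∅/ ok → well-formed
Well-formed: [us.di], [pos], [tow.lud], [du] → 4.

4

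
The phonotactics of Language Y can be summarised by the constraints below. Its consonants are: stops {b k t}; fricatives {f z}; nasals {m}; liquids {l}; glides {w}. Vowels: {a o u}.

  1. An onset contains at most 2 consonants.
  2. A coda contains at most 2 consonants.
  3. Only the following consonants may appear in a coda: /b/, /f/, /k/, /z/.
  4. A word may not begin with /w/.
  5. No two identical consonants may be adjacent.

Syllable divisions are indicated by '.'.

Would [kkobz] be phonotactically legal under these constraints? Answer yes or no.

no

[kkobz] — violates constraint 5: adjacent identical consonants /kk/ → phonotactically illegal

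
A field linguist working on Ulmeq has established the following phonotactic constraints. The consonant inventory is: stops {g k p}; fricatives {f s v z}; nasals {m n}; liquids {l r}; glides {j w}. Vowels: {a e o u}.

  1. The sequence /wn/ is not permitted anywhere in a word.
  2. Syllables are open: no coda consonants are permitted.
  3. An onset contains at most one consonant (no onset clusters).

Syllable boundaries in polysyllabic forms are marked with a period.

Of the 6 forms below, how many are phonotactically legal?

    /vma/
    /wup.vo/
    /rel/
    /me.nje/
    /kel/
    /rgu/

0

/vma/ — violates constraint 3: syllable 1 onset /vm/ has 2 consonants (> 1) → phonotactically illegal
/wup.vo/ — violates constraint 2: syllable 1 coda /p/ has 1 consonant (> 0) → phonotactically illegal
/rel/ — violates constraint 2: syllable 1 coda /l/ has 1 consonant (> 0) → phonotactically illegal
/me.nje/ — violates constraint 3: syllable 2 onset /nj/ has 2 consonants (> 1) → phonotactically illegal
/kel/ — violates constraint 2: syllable 1 coda /l/ has 1 consonant (> 0) → phonotactically illegal
/rgu/ — violates constraint 3: syllable 1 onset /rg/ has 2 consonants (> 1) → phonotactically illegal
No form is phonotactically legal → 0.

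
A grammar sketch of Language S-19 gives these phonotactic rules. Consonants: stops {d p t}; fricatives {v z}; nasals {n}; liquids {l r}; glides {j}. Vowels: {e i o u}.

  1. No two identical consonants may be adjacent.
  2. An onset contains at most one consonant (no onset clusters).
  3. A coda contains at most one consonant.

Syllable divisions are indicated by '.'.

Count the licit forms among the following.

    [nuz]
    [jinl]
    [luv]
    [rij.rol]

[nuz] — σ1 onset /n/, coda /z/ ok → licit
[jinl] — violates constraint 3: syllable 1 coda /nl/ has 2 consonants (> 1) → illicit
[luv] — σ1 onset /l/, coda /v/ ok → licit
[rij.rol] — σ1 onset /r/, coda /j/ ok; σ2 onset /r/, coda /l/ ok → licit
Licit: [nuz], [luv], [rij.rol] → 3.

3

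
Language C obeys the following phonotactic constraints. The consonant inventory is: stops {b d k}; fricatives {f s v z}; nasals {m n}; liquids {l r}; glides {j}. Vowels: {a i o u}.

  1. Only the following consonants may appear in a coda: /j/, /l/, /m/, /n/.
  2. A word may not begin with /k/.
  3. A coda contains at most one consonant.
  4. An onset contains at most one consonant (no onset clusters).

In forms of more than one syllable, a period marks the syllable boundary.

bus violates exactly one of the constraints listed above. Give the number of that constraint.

bus: syllable 1 coda contains /s/, which is not a licensed coda consonant.
This is a violation of constraint 1: "Only the following consonants may appear in a coda: /j/, /l/, /m/, /n/."
The remaining constraints (2, 3, 4) are satisfied.

1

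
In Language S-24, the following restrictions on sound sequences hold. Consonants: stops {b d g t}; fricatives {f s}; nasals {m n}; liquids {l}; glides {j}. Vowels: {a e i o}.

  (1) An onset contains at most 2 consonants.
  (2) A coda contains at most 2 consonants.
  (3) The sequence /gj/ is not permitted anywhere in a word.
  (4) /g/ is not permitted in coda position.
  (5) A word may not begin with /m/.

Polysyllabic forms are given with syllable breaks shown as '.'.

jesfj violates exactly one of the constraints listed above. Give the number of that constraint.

2

jesfj: syllable 1 coda /sfj/ has 3 consonants (> 2).
This is a violation of constraint 2: "A coda contains at most 2 consonants."
The remaining constraints (1, 3, 4, 5) are satisfied.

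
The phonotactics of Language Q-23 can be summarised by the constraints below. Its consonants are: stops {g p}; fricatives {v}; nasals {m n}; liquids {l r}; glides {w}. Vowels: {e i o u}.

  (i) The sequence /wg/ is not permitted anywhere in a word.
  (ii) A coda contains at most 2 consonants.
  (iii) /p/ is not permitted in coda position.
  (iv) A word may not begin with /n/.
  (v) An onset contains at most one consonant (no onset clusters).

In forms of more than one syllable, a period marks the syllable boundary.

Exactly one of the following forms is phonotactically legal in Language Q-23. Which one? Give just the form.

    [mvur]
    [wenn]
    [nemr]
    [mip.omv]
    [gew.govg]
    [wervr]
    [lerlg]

[mvur] — violates constraint (v): syllable 1 onset /mv/ has 2 consonants (> 1) → phonotactically illegal
[wenn] — σ1 onset /w/, coda /nn/ (2C) ok → phonotactically legal
[nemr] — violates constraint (iv): word begins with /n/ → phonotactically illegal
[mip.omv] — violates constraint (iii): syllable 1 coda contains /p/ → phonotactically illegal
[gew.govg] — violates constraint (i): contains banned sequence /wg/ → phonotactically illegal
[wervr] — violates constraint (ii): syllable 1 coda /rvr/ has 3 consonants (> 2) → phonotactically illegal
[lerlg] — violates constraint (ii): syllable 1 coda /rlg/ has 3 consonants (> 2) → phonotactically illegal

[wenn]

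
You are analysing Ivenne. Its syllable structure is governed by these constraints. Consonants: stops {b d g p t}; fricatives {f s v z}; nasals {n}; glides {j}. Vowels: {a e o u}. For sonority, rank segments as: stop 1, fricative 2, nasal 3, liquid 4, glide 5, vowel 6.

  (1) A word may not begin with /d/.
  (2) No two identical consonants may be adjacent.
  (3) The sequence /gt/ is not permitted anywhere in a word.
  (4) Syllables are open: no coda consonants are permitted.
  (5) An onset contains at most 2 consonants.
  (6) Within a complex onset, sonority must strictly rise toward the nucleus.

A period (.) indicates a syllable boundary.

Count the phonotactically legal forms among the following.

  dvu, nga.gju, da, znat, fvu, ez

0

dvu — violates constraint 1: word begins with /d/ → phonotactically illegal
nga.gju — violates constraint 6: syllable 1 onset /ng/: /n/ (nasal, 3) → /g/ (stop, 1) does not rise → phonotactically illegal
da — violates constraint 1: word begins with /d/ → phonotactically illegal
znat — violates constraint 4: syllable 1 coda /t/ has 1 consonant (> 0) → phonotactically illegal
fvu — violates constraint 6: syllable 1 onset /fv/: /f/ (fricative, 2) → /v/ (fricative, 2) does not rise → phonotactically illegal
ez — violates constraint 4: syllable 1 coda /z/ has 1 consonant (> 0) → phonotactically illegal
No form is phonotactically legal → 0.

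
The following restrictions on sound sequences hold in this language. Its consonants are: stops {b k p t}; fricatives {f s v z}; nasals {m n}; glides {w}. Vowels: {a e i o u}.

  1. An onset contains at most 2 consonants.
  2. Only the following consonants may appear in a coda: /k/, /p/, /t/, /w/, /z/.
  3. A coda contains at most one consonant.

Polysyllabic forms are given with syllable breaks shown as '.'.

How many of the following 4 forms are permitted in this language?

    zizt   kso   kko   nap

zizt — violates constraint 3: syllable 1 coda /zt/ has 2 consonants (> 1) → not permitted
kso — σ1 onset /ks/ (2C), coda /∅/ ok → permitted
kko — σ1 onset /kk/ (2C), coda /∅/ ok → permitted
nap — σ1 onset /n/, coda /p/ ok → permitted
Permitted: kso, kko, nap → 3.

3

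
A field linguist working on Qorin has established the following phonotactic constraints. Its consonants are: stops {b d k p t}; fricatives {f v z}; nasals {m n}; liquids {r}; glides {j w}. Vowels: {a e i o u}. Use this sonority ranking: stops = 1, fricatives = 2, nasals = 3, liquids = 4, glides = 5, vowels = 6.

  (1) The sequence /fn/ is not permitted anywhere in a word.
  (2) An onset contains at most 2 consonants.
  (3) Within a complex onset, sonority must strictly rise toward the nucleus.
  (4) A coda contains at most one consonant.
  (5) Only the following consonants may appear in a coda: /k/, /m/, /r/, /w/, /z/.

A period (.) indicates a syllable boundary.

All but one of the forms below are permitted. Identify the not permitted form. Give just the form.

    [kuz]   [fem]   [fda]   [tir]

[fda]

[kuz] — σ1 onset /k/, coda /z/ ok → permitted
[fem] — σ1 onset /f/, coda /m/ ok → permitted
[fda] — violates constraint 3: syllable 1 onset /fd/: /f/ (fricative, 2) → /d/ (stop, 1) does not rise → not permitted
[tir] — σ1 onset /t/, coda /r/ ok → permitted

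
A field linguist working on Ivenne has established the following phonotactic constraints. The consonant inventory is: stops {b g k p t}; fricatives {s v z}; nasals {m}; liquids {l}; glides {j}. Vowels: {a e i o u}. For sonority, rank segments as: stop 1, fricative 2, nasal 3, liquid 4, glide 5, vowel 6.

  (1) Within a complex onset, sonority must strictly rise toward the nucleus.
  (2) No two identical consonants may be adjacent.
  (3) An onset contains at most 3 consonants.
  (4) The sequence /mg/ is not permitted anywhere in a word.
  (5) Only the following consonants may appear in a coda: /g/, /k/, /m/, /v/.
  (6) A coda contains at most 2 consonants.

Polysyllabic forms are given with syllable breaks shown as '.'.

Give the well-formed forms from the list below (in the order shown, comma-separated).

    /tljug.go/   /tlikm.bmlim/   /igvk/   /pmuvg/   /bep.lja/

/tlikm.bmlim/, /pmuvg/

/tljug.go/ — violates constraint 2: adjacent identical consonants /gg/ → ill-formed
/tlikm.bmlim/ — σ1 onset /tl/ (1→4 rises), coda /km/ (2C) ok; σ2 onset /bml/ (1→3→4 rises), coda /m/ ok → well-formed
/igvk/ — violates constraint 6: syllable 1 coda /gvk/ has 3 consonants (> 2) → ill-formed
/pmuvg/ — σ1 onset /pm/ (1→3 rises), coda /vg/ (2C) ok → well-formed
/bep.lja/ — violates constraint 5: syllable 1 coda contains /p/, which is not a licensed coda consonant → ill-formed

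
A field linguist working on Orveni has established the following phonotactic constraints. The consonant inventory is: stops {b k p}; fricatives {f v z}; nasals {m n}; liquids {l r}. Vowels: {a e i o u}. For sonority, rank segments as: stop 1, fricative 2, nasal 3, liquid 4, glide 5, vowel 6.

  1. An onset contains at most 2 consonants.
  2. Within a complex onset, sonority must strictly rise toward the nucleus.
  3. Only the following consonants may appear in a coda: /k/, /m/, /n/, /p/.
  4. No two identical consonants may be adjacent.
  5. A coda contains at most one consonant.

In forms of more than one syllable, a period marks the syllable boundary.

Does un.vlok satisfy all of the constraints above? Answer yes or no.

un.vlok — σ1 onset /∅/, coda /n/ ok; σ2 onset /vl/ (2→4 rises), coda /k/ ok → phonotactically legal

yes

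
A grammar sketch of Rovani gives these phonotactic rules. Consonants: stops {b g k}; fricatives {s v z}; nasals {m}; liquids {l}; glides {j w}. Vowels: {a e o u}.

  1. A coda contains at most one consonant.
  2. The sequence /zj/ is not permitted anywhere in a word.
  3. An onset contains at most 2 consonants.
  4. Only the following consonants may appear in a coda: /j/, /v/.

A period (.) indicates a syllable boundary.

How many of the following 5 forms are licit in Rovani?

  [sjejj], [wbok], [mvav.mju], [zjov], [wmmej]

[sjejj] — violates constraint 1: syllable 1 coda /jj/ has 2 consonants (> 1) → illicit
[wbok] — violates constraint 4: syllable 1 coda contains /k/, which is not a licensed coda consonant → illicit
[mvav.mju] — σ1 onset /mv/ (2C), coda /v/ ok; σ2 onset /mj/ (2C), coda /∅/ ok → licit
[zjov] — violates constraint 2: contains banned sequence /zj/ → illicit
[wmmej] — violates constraint 3: syllable 1 onset /wmm/ has 3 consonants (> 2) → illicit
Licit: [mvav.mju] → 1.

1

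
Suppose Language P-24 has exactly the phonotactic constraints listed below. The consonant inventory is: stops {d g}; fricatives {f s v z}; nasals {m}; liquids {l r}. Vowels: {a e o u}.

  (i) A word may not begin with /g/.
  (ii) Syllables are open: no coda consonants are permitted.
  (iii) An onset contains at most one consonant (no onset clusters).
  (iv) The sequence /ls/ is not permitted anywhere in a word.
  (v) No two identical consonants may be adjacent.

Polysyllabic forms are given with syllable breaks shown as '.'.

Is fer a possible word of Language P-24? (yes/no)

no

fer — violates constraint (ii): syllable 1 coda /r/ has 1 consonant (> 0) → ill-formed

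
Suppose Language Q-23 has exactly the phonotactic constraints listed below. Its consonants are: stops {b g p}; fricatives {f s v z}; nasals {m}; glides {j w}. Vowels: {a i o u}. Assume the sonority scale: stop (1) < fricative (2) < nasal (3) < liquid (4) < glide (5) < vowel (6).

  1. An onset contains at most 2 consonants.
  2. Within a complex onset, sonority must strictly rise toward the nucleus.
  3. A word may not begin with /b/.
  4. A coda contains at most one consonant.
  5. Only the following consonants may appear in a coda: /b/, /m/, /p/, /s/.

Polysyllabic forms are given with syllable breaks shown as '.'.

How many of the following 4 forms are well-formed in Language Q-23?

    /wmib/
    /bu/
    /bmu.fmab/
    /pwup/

/wmib/ — violates constraint 2: syllable 1 onset /wm/: /w/ (glide, 5) → /m/ (nasal, 3) does not rise → ill-formed
/bu/ — violates constraint 3: word begins with /b/ → ill-formed
/bmu.fmab/ — violates constraint 3: word begins with /b/ → ill-formed
/pwup/ — σ1 onset /pw/ (1→5 rises), coda /p/ ok → well-formed
Well-formed: /pwup/ → 1.

1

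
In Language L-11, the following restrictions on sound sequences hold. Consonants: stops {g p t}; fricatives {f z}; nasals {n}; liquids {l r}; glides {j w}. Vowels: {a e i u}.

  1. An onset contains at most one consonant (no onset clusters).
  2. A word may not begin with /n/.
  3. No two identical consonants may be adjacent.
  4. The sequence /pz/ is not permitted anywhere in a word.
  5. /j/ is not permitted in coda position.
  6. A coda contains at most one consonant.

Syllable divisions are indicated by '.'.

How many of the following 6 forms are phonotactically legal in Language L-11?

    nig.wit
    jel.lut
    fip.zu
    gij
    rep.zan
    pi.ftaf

nig.wit — violates constraint 2: word begins with /n/ → phonotactically illegal
jel.lut — violates constraint 3: adjacent identical consonants /ll/ → phonotactically illegal
fip.zu — violates constraint 4: contains banned sequence /pz/ → phonotactically illegal
gij — violates constraint 5: syllable 1 coda contains /j/ → phonotactically illegal
rep.zan — violates constraint 4: contains banned sequence /pz/ → phonotactically illegal
pi.ftaf — violates constraint 1: syllable 2 onset /ft/ has 2 consonants (> 1) → phonotactically illegal
No form is phonotactically legal → 0.

0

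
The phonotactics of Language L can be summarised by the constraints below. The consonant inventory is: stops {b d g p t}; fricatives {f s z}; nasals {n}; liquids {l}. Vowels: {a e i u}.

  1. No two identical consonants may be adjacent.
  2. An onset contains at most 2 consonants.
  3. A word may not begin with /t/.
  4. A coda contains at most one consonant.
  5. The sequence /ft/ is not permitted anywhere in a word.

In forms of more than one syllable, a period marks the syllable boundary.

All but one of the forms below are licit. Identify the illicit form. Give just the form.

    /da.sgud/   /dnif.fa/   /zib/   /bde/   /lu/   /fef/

/dnif.fa/

/da.sgud/ — σ1 onset /d/, coda /∅/ ok; σ2 onset /sg/ (2C), coda /d/ ok → licit
/dnif.fa/ — violates constraint 1: adjacent identical consonants /ff/ → illicit
/zib/ — σ1 onset /z/, coda /b/ ok → licit
/bde/ — σ1 onset /bd/ (2C), coda /∅/ ok → licit
/lu/ — σ1 onset /l/, coda /∅/ ok → licit
/fef/ — σ1 onset /f/, coda /f/ ok → licit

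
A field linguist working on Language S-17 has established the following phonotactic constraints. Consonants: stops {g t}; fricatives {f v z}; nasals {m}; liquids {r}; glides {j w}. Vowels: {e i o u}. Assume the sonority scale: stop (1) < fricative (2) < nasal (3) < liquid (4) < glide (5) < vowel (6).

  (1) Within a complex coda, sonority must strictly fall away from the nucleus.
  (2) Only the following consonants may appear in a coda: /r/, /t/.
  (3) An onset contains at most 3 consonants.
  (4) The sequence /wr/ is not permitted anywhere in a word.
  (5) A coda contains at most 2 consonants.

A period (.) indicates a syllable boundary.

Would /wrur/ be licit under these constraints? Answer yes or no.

/wrur/ — violates constraint 4: contains banned sequence /wr/ → illicit

no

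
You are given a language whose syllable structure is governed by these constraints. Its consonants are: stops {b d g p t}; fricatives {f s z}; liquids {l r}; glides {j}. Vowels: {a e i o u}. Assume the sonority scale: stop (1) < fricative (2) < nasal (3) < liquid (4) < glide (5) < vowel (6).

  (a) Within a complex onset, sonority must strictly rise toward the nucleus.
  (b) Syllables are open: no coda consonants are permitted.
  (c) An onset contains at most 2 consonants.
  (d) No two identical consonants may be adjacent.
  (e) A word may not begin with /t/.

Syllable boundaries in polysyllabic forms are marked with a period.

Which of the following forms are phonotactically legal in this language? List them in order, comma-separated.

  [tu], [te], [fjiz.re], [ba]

[tu] — violates constraint (e): word begins with /t/ → phonotactically illegal
[te] — violates constraint (e): word begins with /t/ → phonotactically illegal
[fjiz.re] — violates constraint (b): syllable 1 coda /z/ has 1 consonant (> 0) → phonotactically illegal
[ba] — σ1 onset /b/, coda /∅/ ok → phonotactically legal

[ba]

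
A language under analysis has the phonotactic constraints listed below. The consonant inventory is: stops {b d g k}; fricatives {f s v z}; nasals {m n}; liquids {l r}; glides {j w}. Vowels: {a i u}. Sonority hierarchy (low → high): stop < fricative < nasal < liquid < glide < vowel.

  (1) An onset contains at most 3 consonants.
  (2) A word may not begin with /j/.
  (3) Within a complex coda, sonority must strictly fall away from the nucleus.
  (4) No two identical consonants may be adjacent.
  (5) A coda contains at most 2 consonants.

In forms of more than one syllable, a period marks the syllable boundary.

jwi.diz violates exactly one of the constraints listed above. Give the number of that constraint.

2

jwi.diz: word begins with /j/.
This is a violation of constraint 2: "A word may not begin with /j/."
The remaining constraints (1, 3, 4, 5) are satisfied.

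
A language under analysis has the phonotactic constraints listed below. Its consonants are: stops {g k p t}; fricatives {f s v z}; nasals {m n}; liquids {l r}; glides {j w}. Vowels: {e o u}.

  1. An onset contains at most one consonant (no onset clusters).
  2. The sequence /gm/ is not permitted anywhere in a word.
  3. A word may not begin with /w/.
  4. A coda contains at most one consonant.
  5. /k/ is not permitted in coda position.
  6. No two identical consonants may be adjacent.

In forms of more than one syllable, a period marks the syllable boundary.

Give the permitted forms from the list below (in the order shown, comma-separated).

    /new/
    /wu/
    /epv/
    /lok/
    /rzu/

/new/ — σ1 onset /n/, coda /w/ ok → permitted
/wu/ — violates constraint 3: word begins with /w/ → not permitted
/epv/ — violates constraint 4: syllable 1 coda /pv/ has 2 consonants (> 1) → not permitted
/lok/ — violates constraint 5: syllable 1 coda contains /k/ → not permitted
/rzu/ — violates constraint 1: syllable 1 onset /rz/ has 2 consonants (> 1) → not permitted

/new/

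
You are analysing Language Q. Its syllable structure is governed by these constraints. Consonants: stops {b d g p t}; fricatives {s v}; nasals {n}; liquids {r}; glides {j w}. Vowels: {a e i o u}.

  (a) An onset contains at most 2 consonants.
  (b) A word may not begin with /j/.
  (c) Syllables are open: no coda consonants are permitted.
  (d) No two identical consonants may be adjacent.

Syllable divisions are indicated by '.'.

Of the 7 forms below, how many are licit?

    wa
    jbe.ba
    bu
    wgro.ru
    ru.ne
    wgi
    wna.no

wa — σ1 onset /w/, coda /∅/ ok → licit
jbe.ba — violates constraint (b): word begins with /j/ → illicit
bu — σ1 onset /b/, coda /∅/ ok → licit
wgro.ru — violates constraint (a): syllable 1 onset /wgr/ has 3 consonants (> 2) → illicit
ru.ne — σ1 onset /r/, coda /∅/ ok; σ2 onset /n/, coda /∅/ ok → licit
wgi — σ1 onset /wg/ (2C), coda /∅/ ok → licit
wna.no — σ1 onset /wn/ (2C), coda /∅/ ok; σ2 onset /n/, coda /∅/ ok → licit
Licit: wa, bu, ru.ne, wgi, wna.no → 5.

5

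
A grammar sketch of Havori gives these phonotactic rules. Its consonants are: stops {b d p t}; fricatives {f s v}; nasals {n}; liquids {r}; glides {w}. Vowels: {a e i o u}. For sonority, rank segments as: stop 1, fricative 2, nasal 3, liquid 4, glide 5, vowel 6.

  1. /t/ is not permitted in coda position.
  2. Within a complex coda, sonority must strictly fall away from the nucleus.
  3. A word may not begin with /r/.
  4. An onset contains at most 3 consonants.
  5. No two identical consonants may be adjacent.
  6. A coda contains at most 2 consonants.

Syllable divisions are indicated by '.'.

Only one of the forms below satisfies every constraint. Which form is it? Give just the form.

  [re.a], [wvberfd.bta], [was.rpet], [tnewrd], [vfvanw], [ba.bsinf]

[re.a] — violates constraint 3: word begins with /r/ → not permitted
[wvberfd.bta] — violates constraint 6: syllable 1 coda /rfd/ has 3 consonants (> 2) → not permitted
[was.rpet] — violates constraint 1: syllable 2 coda contains /t/ → not permitted
[tnewrd] — violates constraint 6: syllable 1 coda /wrd/ has 3 consonants (> 2) → not permitted
[vfvanw] — violates constraint 2: syllable 1 coda /nw/: /n/ (nasal, 3) → /w/ (glide, 5) does not fall → not permitted
[ba.bsinf] — σ1 onset /b/, coda /∅/ ok; σ2 onset /bs/ (2C), coda /nf/ (3→2 falls) ok → permitted

[ba.bsinf]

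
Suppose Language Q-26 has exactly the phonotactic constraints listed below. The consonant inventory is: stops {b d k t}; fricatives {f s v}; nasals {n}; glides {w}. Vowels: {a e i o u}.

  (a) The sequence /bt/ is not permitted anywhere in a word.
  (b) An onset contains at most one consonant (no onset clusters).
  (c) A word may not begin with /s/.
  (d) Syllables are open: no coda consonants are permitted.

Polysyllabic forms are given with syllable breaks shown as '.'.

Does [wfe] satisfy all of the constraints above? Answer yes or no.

no

[wfe] — violates constraint (b): syllable 1 onset /wf/ has 2 consonants (> 1) → not permitted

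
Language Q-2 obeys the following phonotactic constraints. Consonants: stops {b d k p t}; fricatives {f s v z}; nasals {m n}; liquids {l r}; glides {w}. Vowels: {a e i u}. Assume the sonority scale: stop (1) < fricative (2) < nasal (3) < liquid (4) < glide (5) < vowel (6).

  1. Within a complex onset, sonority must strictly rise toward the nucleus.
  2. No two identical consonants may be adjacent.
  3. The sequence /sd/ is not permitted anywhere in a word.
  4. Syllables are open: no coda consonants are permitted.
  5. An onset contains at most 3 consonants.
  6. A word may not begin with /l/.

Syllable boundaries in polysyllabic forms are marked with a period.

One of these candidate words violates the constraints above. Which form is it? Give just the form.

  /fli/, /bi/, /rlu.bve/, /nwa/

/fli/ — σ1 onset /fl/ (2→4 rises), coda /∅/ ok → licit
/bi/ — σ1 onset /b/, coda /∅/ ok → licit
/rlu.bve/ — violates constraint 1: syllable 1 onset /rl/: /r/ (liquid, 4) → /l/ (liquid, 4) does not rise → illicit
/nwa/ — σ1 onset /nw/ (3→5 rises), coda /∅/ ok → licit

/rlu.bve/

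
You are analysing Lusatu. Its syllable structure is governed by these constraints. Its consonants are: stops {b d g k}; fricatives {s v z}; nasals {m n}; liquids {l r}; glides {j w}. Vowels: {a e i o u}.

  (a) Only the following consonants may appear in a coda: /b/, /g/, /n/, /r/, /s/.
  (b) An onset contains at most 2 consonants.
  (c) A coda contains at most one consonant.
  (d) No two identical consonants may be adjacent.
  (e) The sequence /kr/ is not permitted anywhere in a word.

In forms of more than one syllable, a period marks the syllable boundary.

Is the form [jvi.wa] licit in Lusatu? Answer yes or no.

[jvi.wa] — σ1 onset /jv/ (2C), coda /∅/ ok; σ2 onset /w/, coda /∅/ ok → licit

yes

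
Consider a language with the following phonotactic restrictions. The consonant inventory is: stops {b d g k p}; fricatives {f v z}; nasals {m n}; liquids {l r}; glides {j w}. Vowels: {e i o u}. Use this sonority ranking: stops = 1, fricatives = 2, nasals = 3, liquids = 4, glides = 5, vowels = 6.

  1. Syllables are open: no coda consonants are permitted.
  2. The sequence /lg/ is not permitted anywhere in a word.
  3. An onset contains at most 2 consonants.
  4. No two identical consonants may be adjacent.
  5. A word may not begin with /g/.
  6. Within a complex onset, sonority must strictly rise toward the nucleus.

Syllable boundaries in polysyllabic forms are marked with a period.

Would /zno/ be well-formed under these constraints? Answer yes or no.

yes

/zno/ — σ1 onset /zn/ (2→3 rises), coda /∅/ ok → well-formed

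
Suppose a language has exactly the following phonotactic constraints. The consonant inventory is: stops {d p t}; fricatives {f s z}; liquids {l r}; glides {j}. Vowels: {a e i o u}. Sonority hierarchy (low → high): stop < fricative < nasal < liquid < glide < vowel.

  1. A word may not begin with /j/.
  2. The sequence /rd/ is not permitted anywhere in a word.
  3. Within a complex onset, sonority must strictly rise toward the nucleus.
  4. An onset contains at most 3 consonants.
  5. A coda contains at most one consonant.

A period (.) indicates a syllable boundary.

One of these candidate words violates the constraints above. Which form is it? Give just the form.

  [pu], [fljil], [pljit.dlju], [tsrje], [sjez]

[pu] — σ1 onset /p/, coda /∅/ ok → well-formed
[fljil] — σ1 onset /flj/ (2→4→5 rises), coda /l/ ok → well-formed
[pljit.dlju] — σ1 onset /plj/ (1→4→5 rises), coda /t/ ok; σ2 onset /dlj/ (1→4→5 rises), coda /∅/ ok → well-formed
[tsrje] — violates constraint 4: syllable 1 onset /tsrj/ has 4 consonants (> 3) → ill-formed
[sjez] — σ1 onset /sj/ (2→5 rises), coda /z/ ok → well-formed

[tsrje]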